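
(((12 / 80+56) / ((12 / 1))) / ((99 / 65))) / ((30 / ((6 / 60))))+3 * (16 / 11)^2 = 99693389 / 15681600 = 6.36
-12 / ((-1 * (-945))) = -4 / 315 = -0.01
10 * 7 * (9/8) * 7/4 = 2205/16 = 137.81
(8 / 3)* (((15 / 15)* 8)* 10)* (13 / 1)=8320 / 3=2773.33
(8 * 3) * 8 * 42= 8064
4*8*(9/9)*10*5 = 1600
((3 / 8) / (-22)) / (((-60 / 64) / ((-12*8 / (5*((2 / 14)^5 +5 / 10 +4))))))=-3226944 / 41597875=-0.08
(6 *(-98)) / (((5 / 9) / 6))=-31752 / 5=-6350.40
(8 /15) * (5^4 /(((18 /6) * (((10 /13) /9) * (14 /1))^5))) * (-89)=-4031.22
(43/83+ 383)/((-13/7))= -222824/1079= -206.51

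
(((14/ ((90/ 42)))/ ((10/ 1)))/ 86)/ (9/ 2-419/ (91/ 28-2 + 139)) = 9163/ 1824275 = 0.01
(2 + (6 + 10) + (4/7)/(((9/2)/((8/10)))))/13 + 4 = 5.39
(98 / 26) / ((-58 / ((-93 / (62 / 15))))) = 2205 / 1508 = 1.46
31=31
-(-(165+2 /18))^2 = -2208196 /81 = -27261.68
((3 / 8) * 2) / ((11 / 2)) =3 / 22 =0.14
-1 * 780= -780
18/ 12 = 1.50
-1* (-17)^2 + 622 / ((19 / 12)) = 1973 / 19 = 103.84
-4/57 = -0.07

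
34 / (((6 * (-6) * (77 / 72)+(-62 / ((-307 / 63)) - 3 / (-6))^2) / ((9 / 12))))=3204466 / 17134605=0.19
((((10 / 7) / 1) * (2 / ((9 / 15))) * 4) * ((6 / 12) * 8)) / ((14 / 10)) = 8000 / 147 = 54.42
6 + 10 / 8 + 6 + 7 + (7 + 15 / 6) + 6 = 143 / 4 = 35.75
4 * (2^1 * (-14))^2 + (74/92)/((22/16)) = 793556/253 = 3136.58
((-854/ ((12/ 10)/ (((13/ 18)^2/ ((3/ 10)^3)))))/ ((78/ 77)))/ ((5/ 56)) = -152008.79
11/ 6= 1.83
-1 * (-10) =10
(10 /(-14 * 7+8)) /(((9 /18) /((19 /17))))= -38 /153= -0.25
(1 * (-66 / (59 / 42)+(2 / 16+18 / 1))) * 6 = -40863 / 236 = -173.15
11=11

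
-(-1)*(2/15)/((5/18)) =12/25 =0.48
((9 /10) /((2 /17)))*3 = 459 /20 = 22.95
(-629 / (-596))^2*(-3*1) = -1186923 / 355216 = -3.34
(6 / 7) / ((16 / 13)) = 39 / 56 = 0.70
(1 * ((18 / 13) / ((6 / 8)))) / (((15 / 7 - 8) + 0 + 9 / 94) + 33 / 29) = -457968 / 1146925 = -0.40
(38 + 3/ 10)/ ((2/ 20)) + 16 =399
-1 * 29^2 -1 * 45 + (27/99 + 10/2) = -9688/11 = -880.73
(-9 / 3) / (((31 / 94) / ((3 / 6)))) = -141 / 31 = -4.55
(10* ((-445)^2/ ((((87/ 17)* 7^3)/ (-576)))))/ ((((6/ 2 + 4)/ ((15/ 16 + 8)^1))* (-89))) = 649077000/ 69629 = 9321.93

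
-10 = -10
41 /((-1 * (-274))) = 41 /274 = 0.15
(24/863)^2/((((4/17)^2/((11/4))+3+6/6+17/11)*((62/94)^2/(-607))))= -2455259602752/12663287198237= -0.19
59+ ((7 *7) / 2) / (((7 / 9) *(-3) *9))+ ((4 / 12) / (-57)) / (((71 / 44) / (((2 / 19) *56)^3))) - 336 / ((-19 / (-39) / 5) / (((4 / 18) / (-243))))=270911207389 / 4496856426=60.24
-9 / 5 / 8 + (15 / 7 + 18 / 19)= 15243 / 5320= 2.87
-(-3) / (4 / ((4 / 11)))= 3 / 11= 0.27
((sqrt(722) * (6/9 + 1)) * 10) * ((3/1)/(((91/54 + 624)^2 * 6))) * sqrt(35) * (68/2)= 15697800 * sqrt(70)/1141561369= 0.12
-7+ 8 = 1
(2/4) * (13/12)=13/24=0.54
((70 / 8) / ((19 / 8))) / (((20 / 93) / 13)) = 8463 / 38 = 222.71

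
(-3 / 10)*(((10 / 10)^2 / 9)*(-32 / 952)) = 2 / 1785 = 0.00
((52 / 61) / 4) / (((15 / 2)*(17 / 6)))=52 / 5185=0.01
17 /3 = 5.67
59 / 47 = 1.26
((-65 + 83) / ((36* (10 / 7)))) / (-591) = -7 / 11820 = -0.00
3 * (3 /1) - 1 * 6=3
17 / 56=0.30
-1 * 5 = -5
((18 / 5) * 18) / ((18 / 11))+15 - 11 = 218 / 5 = 43.60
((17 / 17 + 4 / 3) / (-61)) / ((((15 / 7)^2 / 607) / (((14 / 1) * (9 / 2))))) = -318.56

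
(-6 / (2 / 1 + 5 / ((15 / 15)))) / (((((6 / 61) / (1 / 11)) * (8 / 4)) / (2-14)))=366 / 77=4.75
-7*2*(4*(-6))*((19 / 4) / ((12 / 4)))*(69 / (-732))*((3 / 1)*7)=-64239 / 61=-1053.10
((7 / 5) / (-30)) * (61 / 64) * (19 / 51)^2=-154147 / 24969600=-0.01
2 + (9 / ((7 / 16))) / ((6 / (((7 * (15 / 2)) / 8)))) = 49 / 2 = 24.50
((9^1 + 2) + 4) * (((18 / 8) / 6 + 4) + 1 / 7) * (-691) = -2622345 / 56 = -46827.59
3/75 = 0.04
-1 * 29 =-29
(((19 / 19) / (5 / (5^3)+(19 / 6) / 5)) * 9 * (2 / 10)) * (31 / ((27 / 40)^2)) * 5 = 2480000 / 2727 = 909.42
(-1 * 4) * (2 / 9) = -8 / 9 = -0.89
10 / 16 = 5 / 8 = 0.62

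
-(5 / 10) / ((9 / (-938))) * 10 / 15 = 938 / 27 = 34.74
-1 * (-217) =217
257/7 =36.71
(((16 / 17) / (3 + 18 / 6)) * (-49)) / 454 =-196 / 11577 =-0.02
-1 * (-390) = 390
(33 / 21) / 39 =11 / 273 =0.04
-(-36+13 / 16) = 563 / 16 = 35.19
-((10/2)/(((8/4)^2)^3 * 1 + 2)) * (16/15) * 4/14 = -16/693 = -0.02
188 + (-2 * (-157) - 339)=163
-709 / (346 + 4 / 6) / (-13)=0.16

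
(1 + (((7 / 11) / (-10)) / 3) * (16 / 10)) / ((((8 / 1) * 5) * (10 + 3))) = 797 / 429000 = 0.00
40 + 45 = 85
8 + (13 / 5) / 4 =173 / 20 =8.65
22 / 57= 0.39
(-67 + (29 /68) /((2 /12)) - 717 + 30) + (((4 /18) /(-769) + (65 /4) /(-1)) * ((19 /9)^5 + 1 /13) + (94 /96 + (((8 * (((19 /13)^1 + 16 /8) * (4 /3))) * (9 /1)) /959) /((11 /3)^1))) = -21845566071880730323 /15244210780855056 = -1433.04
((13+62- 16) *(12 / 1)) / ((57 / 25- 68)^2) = 442500 / 2699449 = 0.16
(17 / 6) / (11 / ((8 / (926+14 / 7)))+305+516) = 17 / 12582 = 0.00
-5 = -5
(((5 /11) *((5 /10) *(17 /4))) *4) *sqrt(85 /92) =85 *sqrt(1955) /1012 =3.71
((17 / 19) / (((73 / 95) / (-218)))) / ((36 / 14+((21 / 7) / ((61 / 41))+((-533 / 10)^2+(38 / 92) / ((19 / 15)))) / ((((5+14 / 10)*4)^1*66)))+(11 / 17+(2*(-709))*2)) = 522713783961600 / 5829971182792061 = 0.09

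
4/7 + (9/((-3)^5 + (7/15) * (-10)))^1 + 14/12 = 53105/31206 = 1.70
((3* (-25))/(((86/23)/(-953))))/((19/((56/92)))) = 500325/817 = 612.39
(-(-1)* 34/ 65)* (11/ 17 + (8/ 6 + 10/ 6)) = 124/ 65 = 1.91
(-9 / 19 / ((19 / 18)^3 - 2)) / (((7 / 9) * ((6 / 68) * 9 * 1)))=594864 / 639065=0.93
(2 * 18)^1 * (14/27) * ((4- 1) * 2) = 112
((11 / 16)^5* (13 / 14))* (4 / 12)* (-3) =-2093663 / 14680064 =-0.14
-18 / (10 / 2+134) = -18 / 139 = -0.13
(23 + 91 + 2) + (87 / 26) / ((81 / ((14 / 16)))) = 651659 / 5616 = 116.04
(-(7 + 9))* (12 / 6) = -32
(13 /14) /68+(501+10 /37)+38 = 18995737 /35224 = 539.28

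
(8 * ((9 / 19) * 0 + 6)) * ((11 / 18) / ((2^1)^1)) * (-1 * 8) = -352 / 3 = -117.33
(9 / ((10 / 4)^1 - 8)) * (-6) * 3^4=8748 / 11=795.27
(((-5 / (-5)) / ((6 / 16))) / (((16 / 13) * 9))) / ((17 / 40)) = 260 / 459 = 0.57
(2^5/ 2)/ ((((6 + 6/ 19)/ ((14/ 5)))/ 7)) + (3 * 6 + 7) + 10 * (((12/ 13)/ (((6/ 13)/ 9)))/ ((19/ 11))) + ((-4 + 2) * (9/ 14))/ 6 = 178.65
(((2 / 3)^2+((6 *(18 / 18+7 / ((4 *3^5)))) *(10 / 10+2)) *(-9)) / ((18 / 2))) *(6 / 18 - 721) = 13029.83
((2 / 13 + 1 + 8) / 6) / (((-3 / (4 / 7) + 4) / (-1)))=238 / 195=1.22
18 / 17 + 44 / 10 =464 / 85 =5.46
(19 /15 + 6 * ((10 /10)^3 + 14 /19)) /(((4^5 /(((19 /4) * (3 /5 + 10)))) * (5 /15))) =176543 /102400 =1.72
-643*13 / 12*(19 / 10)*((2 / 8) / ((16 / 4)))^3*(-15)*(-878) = -69722419 / 16384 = -4255.52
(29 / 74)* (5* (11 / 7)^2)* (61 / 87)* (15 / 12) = 4.24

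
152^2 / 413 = 55.94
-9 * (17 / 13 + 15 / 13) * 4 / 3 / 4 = -96 / 13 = -7.38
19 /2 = 9.50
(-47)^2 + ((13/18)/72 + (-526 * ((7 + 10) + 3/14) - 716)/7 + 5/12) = 51667513/63504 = 813.61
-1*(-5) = 5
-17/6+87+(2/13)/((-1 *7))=45943/546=84.14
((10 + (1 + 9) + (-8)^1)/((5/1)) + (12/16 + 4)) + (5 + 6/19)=4737/380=12.47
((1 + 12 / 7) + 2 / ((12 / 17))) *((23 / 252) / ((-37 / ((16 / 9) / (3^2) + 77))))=-905671 / 857304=-1.06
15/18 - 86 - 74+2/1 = -943/6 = -157.17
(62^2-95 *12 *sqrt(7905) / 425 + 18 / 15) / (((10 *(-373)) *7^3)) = -9613 / 3198475 + 114 *sqrt(7905) / 54374075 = -0.00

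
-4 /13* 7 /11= -28 /143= -0.20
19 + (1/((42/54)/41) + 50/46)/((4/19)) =88407/322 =274.56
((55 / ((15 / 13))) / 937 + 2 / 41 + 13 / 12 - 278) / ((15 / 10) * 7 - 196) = 1.49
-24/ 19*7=-168/ 19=-8.84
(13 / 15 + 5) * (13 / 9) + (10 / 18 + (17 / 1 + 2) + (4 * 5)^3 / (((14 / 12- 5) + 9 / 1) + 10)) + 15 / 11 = 75252059 / 135135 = 556.87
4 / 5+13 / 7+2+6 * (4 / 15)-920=-31981 / 35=-913.74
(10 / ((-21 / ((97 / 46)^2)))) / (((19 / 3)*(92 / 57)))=-141135 / 681352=-0.21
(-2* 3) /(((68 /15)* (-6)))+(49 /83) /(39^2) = 1896977 /8584524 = 0.22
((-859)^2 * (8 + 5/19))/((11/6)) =695083902/209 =3325760.30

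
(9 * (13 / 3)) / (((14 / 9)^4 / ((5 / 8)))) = 1279395 / 307328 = 4.16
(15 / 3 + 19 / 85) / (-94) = -222 / 3995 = -0.06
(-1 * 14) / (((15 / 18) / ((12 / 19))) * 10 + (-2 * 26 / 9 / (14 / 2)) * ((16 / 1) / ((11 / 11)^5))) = 1176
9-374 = -365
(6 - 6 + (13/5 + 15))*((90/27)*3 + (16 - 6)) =352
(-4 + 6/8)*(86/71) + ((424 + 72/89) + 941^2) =885901.87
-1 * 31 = -31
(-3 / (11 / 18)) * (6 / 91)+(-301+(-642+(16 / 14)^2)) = -6600717 / 7007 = -942.02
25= 25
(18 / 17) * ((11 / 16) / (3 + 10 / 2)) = 99 / 1088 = 0.09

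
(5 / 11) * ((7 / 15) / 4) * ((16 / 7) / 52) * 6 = 2 / 143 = 0.01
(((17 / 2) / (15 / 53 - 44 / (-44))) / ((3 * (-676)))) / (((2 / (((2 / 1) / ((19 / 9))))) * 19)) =-159 / 1952288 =-0.00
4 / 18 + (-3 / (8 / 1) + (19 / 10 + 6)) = 2789 / 360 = 7.75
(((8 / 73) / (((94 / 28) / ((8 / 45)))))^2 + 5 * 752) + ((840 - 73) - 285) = 101120016380866 / 23837816025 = 4242.00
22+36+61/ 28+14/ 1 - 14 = 1685/ 28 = 60.18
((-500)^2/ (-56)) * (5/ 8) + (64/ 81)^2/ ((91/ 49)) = -6662712809/ 2388204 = -2789.84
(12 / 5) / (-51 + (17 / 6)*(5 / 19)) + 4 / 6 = 53186 / 85935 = 0.62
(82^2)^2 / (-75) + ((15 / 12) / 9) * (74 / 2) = -542541487 / 900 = -602823.87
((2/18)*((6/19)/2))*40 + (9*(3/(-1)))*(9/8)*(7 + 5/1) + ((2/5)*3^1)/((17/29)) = -3505369/9690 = -361.75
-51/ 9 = -5.67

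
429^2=184041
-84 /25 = -3.36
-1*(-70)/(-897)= -70/897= -0.08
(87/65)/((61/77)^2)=515823/241865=2.13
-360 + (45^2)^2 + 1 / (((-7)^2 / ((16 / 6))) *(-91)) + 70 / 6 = 18283133654 / 4459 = 4100276.67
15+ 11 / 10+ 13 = 291 / 10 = 29.10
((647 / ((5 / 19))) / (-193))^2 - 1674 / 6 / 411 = 20616541388 / 127577825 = 161.60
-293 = -293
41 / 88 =0.47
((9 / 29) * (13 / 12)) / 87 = 13 / 3364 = 0.00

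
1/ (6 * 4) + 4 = 97/ 24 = 4.04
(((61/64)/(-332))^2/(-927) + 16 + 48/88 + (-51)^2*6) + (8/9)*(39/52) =15623.21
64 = 64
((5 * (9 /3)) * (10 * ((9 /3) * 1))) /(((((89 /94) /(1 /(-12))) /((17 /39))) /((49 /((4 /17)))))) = -16639175 /4628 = -3595.33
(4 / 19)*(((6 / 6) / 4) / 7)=1 / 133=0.01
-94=-94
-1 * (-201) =201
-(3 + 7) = -10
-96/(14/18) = -864/7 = -123.43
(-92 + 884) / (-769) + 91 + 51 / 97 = 6750358 / 74593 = 90.50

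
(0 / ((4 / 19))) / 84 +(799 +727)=1526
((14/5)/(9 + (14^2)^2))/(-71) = -14/13640875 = -0.00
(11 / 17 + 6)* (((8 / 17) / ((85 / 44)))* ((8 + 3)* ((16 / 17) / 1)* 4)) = 28002304 / 417605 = 67.05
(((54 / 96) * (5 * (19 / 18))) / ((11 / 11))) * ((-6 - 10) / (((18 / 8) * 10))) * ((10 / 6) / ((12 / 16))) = -380 / 81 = -4.69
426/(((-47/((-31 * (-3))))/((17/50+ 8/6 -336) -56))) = 329020.47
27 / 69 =9 / 23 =0.39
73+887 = 960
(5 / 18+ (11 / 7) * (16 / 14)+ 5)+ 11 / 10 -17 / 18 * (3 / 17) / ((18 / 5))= 215051 / 26460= 8.13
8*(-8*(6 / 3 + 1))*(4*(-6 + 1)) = 3840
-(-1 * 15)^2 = -225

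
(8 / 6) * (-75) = -100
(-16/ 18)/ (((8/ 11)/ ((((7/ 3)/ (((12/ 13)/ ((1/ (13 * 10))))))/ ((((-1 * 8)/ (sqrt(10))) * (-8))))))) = -77 * sqrt(10)/ 207360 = -0.00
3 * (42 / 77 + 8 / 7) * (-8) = -40.52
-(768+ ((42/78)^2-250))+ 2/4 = -175013/338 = -517.79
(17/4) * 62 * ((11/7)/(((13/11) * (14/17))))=1084039/2548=425.45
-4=-4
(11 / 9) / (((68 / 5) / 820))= 11275 / 153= 73.69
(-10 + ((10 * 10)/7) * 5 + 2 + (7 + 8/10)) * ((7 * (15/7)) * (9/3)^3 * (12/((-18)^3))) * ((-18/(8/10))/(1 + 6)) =37395/196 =190.79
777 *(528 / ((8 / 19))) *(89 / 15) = 28905954 / 5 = 5781190.80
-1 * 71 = -71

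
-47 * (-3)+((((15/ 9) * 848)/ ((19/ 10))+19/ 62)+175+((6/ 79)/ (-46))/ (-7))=1060.17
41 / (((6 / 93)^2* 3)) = 39401 / 12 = 3283.42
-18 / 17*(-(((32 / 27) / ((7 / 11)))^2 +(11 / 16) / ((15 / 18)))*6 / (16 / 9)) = 6134953 / 399840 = 15.34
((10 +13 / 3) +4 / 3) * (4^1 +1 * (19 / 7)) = 2209 / 21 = 105.19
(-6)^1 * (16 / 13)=-96 / 13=-7.38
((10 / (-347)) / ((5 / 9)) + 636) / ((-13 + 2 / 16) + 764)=588464 / 695041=0.85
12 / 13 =0.92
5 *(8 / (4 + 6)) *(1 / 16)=1 / 4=0.25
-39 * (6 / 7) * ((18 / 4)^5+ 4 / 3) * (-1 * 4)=987675 / 4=246918.75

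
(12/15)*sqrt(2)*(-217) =-868*sqrt(2)/5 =-245.51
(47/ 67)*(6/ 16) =141/ 536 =0.26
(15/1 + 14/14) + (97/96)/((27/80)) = 3077/162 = 18.99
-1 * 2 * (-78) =156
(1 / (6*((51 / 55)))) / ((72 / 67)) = 3685 / 22032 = 0.17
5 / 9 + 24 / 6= 41 / 9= 4.56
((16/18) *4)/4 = 8/9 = 0.89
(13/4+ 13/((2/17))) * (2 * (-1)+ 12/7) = -65/2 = -32.50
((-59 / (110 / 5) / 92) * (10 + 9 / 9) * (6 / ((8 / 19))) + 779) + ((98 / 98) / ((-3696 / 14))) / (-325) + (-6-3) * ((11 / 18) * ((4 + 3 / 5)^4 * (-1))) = 638795799797 / 197340000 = 3237.03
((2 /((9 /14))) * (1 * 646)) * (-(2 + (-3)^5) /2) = 2179604 /9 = 242178.22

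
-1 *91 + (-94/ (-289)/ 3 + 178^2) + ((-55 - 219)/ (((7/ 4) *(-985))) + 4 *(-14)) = 31537.27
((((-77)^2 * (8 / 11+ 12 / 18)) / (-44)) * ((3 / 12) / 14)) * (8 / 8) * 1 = -161 / 48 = -3.35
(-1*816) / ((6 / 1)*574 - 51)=-272 / 1131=-0.24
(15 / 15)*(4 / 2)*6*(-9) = -108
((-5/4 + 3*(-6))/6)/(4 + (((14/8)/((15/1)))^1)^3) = -693000/864343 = -0.80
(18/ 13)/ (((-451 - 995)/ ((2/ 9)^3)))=-8/ 761319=-0.00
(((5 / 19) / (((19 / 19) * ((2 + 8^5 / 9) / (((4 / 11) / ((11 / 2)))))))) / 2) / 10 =9 / 37687507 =0.00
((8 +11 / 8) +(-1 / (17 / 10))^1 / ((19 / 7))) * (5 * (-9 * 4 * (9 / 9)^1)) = -1064925 / 646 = -1648.49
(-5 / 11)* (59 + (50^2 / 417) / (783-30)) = -92642795 / 3454011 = -26.82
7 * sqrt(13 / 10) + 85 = 7 * sqrt(130) / 10 + 85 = 92.98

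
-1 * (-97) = 97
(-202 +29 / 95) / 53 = -19161 / 5035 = -3.81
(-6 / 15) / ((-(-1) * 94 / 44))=-44 / 235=-0.19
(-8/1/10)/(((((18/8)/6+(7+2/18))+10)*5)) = -288/31475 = -0.01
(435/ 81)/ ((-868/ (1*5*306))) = -12325/ 1302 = -9.47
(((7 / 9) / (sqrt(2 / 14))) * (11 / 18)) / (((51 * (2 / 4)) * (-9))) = -77 * sqrt(7) / 37179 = -0.01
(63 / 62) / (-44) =-63 / 2728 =-0.02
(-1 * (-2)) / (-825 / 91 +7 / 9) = -819 / 3394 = -0.24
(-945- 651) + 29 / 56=-1595.48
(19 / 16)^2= 1.41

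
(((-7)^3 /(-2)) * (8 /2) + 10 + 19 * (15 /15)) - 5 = 710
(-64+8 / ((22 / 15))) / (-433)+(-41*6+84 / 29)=-33560474 / 138127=-242.97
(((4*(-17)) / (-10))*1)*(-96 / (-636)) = 272 / 265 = 1.03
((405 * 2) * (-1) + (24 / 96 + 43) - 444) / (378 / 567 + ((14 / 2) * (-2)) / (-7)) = -14529 / 32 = -454.03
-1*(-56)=56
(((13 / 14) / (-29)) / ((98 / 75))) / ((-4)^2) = -975 / 636608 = -0.00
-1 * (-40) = 40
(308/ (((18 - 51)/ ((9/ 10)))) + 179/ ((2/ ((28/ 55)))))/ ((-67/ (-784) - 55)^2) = 1256356864/ 101945844495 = 0.01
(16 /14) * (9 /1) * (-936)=-67392 /7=-9627.43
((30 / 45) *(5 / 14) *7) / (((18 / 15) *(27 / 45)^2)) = 625 / 162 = 3.86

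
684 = 684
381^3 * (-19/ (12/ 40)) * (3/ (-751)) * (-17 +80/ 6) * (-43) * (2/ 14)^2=1656793621890/ 36799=45022789.26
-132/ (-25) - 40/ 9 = 188/ 225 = 0.84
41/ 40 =1.02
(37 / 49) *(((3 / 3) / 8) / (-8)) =-37 / 3136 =-0.01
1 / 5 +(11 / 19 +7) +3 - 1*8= 264 / 95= 2.78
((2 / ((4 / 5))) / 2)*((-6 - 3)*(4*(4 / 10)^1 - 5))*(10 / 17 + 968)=74097 / 2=37048.50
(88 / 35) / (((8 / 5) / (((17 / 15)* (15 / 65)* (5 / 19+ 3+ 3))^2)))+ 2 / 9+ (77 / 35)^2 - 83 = -1011973771 / 13727025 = -73.72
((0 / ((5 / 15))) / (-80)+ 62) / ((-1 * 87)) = -62 / 87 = -0.71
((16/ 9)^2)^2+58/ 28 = 1107773/ 91854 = 12.06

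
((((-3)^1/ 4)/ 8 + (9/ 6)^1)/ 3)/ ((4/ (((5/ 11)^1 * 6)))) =225/ 704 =0.32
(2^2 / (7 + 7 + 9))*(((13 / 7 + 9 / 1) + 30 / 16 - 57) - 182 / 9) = -32503 / 2898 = -11.22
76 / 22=38 / 11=3.45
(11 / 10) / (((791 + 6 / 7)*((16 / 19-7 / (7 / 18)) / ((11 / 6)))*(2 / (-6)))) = 0.00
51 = 51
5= 5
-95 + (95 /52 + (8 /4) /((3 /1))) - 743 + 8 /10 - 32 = -676031 /780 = -866.71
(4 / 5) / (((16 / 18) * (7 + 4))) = 9 / 110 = 0.08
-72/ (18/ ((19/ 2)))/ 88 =-19/ 44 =-0.43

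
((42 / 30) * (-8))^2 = 3136 / 25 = 125.44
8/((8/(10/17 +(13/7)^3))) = 6.99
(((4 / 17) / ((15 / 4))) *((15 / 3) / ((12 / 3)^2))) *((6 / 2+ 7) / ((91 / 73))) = 0.16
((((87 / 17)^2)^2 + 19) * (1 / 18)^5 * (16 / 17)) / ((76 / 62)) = 456294115 / 1592981583867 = 0.00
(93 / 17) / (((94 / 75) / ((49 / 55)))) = 68355 / 17578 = 3.89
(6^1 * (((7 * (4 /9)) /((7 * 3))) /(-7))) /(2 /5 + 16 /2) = -20 /1323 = -0.02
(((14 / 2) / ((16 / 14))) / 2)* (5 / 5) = 49 / 16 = 3.06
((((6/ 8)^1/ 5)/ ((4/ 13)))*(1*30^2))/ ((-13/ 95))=-12825/ 4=-3206.25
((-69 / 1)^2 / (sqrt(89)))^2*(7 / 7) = 22667121 / 89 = 254686.75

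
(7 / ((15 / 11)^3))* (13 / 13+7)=22.08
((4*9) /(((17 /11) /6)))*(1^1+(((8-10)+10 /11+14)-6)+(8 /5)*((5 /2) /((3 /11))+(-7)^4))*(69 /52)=791885538 /1105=716638.50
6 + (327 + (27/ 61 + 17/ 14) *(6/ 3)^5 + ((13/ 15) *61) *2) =3149687/ 6405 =491.75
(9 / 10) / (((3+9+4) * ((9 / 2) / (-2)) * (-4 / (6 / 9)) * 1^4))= 1 / 240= 0.00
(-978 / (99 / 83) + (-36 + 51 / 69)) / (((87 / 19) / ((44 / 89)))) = -49331372 / 534267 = -92.33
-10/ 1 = -10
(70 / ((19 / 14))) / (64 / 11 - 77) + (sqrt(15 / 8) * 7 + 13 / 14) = 42481 / 208278 + 7 * sqrt(30) / 4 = 9.79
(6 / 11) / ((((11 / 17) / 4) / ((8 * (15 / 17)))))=2880 / 121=23.80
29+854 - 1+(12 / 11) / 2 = 9708 / 11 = 882.55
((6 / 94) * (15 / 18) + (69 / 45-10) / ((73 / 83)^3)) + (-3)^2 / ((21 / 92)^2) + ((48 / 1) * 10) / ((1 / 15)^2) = 2907045507452461 / 26877184530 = 108160.34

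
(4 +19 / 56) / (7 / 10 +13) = 1215 / 3836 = 0.32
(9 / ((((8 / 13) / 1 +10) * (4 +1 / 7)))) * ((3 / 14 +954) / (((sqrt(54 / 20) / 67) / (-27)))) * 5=-1074928.11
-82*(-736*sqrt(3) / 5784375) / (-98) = -30176*sqrt(3) / 283434375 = -0.00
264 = 264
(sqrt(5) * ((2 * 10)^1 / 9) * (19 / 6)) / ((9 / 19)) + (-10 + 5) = -5 + 3610 * sqrt(5) / 243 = 28.22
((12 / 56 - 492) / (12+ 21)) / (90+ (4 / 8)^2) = -4590 / 27797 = -0.17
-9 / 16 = -0.56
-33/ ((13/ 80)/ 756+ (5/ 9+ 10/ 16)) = -1995840/ 71413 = -27.95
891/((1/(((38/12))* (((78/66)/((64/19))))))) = 126711/128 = 989.93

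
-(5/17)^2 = -25/289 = -0.09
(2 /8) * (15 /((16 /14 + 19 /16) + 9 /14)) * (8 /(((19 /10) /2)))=22400 /2109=10.62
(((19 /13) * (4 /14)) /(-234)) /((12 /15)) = -95 /42588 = -0.00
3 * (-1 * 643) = -1929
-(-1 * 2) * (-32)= -64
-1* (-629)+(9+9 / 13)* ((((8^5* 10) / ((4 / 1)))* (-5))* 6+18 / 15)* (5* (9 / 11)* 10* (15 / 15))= -139345762013 / 143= -974445888.20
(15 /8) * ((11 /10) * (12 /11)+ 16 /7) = 183 /28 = 6.54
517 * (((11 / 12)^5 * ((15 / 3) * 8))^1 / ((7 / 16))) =416316835 / 13608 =30593.54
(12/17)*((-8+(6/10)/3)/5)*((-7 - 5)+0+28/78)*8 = 43584/425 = 102.55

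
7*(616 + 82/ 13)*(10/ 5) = 113260/ 13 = 8712.31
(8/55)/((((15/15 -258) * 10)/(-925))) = 148/2827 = 0.05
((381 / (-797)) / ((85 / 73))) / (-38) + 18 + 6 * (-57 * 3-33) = -1205.99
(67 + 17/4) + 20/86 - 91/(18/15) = -2245/516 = -4.35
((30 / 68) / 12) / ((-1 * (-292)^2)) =-5 / 11595904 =-0.00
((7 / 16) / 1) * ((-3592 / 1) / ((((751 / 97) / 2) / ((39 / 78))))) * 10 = -1524355 / 751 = -2029.77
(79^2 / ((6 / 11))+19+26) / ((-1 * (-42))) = 273.50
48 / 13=3.69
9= 9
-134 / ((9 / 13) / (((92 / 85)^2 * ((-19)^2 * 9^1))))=-5322687968 / 7225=-736704.22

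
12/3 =4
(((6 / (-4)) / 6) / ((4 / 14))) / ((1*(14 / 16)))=-1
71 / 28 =2.54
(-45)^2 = 2025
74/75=0.99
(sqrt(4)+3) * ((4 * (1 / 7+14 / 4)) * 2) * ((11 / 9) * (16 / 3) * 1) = 59840 / 63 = 949.84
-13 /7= -1.86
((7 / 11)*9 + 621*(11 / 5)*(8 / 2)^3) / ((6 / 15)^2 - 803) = -108.92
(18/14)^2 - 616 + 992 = 18505/49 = 377.65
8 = 8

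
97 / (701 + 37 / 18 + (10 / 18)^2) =15714 / 113945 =0.14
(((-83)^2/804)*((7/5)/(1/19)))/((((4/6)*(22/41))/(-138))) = -2592034473/29480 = -87925.19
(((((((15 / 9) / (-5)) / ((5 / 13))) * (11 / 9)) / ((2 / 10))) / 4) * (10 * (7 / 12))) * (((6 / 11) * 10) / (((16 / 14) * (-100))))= 637 / 1728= 0.37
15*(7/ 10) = 21/ 2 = 10.50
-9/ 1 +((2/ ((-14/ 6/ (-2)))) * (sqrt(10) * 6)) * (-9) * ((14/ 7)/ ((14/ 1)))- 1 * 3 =-53.82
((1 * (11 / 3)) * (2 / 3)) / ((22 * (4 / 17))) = 17 / 36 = 0.47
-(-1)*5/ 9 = 5/ 9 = 0.56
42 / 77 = 6 / 11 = 0.55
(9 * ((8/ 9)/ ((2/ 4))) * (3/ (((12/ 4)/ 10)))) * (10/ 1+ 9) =3040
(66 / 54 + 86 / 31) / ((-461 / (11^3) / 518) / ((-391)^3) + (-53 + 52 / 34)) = -45952903249130570 / 591836059387579131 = -0.08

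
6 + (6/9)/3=56/9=6.22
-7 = -7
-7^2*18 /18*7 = -343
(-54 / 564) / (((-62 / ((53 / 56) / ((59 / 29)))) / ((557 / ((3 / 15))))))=38524905 / 19255712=2.00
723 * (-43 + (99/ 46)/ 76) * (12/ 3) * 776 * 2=-84285679992/ 437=-192873409.59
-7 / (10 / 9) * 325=-4095 / 2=-2047.50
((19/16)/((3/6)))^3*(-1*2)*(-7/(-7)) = -6859/256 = -26.79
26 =26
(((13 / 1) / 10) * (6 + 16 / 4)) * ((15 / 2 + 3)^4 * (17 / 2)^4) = 211162218813 / 256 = 824852417.24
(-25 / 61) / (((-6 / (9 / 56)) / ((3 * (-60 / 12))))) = -1125 / 6832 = -0.16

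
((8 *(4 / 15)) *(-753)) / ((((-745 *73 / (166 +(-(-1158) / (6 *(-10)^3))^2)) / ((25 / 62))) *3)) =0.66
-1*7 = -7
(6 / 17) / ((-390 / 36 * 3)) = -12 / 1105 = -0.01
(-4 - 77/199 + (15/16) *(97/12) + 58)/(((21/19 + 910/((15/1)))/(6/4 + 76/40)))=107881677/32031040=3.37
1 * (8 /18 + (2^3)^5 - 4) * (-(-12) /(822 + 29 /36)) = 744960 /1559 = 477.84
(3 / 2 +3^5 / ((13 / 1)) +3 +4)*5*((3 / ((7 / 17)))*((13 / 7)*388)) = 713781.43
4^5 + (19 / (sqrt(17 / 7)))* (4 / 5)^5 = 19456* sqrt(119) / 53125 + 1024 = 1028.00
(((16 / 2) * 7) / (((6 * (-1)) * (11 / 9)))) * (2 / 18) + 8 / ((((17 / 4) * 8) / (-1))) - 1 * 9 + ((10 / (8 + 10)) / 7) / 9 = -1068238 / 106029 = -10.07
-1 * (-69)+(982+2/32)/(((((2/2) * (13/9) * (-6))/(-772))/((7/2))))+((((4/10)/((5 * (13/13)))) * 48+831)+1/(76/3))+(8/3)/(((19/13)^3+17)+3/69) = 92746400734571581/302025968400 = 307080.88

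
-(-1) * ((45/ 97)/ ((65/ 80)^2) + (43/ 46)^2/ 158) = 3881769217/ 5480638904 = 0.71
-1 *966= -966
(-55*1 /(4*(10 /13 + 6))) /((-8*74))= 65 /18944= 0.00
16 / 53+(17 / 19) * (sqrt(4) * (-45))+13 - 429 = -499698 / 1007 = -496.22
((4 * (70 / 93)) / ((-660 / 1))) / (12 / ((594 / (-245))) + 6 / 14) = 98 / 97123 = 0.00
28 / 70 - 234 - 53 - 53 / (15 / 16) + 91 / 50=-51197 / 150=-341.31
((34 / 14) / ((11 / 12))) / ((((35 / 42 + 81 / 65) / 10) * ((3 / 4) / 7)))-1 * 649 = -530.09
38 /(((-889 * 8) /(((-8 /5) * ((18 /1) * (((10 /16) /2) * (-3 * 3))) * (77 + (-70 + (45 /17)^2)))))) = -1557468 /256921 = -6.06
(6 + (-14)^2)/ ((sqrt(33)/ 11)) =386.80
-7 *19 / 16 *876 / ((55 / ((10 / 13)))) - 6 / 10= -146493 / 1430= -102.44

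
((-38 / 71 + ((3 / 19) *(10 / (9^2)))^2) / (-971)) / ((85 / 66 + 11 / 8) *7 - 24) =-879412336 / 8557511550345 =-0.00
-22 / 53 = -0.42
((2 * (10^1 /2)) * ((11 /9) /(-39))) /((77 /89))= -890 /2457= -0.36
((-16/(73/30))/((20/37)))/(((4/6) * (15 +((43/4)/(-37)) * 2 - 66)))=98568/278641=0.35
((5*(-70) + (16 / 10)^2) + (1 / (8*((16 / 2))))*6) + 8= -339.35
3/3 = 1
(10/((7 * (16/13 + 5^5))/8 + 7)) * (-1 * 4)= -832/57043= -0.01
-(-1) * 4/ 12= 1/ 3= 0.33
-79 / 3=-26.33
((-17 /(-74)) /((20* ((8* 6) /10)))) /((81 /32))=17 /17982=0.00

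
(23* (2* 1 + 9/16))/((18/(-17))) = -16031/288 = -55.66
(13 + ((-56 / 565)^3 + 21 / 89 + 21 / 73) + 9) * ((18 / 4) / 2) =59382744630408 / 1171812726125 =50.68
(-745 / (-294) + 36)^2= 128346241 / 86436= 1484.87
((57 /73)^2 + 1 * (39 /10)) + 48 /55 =5.38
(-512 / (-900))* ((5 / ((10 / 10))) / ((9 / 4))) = 512 / 405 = 1.26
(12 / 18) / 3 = 2 / 9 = 0.22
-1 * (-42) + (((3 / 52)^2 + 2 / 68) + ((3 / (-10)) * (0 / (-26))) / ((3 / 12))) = 1932161 / 45968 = 42.03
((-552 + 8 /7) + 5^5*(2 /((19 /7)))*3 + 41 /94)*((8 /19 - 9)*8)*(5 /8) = -64777126655 /237538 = -272702.16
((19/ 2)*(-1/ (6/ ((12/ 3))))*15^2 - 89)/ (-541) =1514/ 541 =2.80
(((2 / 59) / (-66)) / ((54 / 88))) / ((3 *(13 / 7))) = -28 / 186381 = -0.00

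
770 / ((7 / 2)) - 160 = 60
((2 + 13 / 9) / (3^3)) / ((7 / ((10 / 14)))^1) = 155 / 11907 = 0.01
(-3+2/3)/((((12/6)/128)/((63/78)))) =-120.62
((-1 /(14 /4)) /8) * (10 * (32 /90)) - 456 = -28736 /63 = -456.13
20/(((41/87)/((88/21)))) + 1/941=48028927/270067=177.84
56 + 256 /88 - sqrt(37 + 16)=648 /11 - sqrt(53)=51.63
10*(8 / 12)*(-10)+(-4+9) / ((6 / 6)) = -185 / 3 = -61.67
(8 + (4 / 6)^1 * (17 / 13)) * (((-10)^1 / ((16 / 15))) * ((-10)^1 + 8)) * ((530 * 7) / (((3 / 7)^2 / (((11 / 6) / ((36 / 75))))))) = 108108240625 / 8424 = 12833361.90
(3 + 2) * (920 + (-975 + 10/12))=-1625/6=-270.83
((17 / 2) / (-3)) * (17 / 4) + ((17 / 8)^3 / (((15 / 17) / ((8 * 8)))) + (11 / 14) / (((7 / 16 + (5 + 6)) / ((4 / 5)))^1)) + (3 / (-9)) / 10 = 292063 / 427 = 683.99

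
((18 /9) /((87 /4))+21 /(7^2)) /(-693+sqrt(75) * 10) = -3487 /4569907 - 15850 * sqrt(3) /287904141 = -0.00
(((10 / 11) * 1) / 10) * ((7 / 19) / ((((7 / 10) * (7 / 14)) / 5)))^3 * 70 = 70000000 / 75449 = 927.78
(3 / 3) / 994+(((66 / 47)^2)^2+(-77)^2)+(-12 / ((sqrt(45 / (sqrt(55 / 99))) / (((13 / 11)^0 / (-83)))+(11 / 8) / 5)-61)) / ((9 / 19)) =-732520486656000 * sqrt(5) / 442808274431398319+59547933804800 * sqrt(3) * 5^(1 / 4) / 442808274431398319+3003665725440000 * sqrt(3) * 5^(3 / 4) / 442808274431398319+38227954255835683413069171505207 / 6443395633936098298716904698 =5932.93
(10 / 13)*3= 30 / 13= 2.31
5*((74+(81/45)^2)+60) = 3431/5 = 686.20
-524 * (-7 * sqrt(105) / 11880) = 917 * sqrt(105) / 2970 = 3.16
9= 9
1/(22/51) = 51/22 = 2.32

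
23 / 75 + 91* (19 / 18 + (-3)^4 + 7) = 3646963 / 450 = 8104.36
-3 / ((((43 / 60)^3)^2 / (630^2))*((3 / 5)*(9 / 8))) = -82301184000000000 / 6321363049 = -13019531.29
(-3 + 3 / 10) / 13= -27 / 130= -0.21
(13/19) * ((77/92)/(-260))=-77/34960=-0.00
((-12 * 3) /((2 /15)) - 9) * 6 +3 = -1671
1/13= 0.08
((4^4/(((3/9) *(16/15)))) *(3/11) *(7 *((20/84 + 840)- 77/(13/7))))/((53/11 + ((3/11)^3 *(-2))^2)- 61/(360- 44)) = 237303.77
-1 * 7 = -7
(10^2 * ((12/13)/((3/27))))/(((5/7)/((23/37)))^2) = 11197872/17797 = 629.20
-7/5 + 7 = 28/5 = 5.60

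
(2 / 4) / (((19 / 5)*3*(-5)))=-1 / 114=-0.01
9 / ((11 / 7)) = 63 / 11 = 5.73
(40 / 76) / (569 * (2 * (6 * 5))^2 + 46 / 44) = 220 / 856231637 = 0.00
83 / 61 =1.36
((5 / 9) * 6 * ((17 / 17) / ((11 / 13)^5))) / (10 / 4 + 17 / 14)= 2.07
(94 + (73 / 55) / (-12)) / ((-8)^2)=61967 / 42240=1.47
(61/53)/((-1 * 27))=-61/1431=-0.04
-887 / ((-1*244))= 887 / 244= 3.64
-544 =-544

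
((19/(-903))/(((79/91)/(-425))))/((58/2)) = 104975/295539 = 0.36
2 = 2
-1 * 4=-4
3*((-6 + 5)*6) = -18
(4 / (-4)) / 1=-1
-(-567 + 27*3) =486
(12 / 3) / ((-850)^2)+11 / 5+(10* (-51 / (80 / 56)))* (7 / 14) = -63688373 / 361250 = -176.30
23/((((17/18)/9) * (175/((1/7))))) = 3726/20825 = 0.18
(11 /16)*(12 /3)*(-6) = -33 /2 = -16.50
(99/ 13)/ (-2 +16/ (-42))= -2079/ 650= -3.20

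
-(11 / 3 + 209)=-638 / 3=-212.67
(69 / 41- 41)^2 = 2598544 / 1681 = 1545.83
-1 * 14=-14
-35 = -35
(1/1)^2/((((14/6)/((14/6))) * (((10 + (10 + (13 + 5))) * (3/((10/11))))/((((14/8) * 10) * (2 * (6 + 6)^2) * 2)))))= 16800/209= 80.38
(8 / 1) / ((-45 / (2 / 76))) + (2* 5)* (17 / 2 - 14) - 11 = -56434 / 855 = -66.00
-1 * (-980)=980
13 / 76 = 0.17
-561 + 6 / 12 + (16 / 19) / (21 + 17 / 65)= -14716569 / 26258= -560.46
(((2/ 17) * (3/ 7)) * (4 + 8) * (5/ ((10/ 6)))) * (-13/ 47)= -2808/ 5593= -0.50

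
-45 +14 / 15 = -661 / 15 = -44.07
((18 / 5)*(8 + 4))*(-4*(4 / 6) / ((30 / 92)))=-8832 / 25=-353.28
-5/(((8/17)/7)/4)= -297.50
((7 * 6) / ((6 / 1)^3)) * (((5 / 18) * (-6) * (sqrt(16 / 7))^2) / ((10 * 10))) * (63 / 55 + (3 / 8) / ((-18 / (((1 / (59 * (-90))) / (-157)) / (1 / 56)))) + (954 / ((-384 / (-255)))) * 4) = -18.78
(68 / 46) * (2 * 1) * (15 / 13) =1020 / 299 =3.41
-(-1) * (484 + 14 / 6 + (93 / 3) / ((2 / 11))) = 3941 / 6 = 656.83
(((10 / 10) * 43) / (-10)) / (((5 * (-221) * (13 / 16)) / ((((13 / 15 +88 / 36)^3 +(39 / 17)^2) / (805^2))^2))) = 8411471338000590176 / 426907558610927737982666015625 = 0.00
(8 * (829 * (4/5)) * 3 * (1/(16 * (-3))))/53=-1658/265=-6.26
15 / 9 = 5 / 3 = 1.67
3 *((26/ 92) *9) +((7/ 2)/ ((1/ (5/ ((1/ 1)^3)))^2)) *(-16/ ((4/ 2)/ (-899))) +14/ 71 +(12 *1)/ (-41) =84268054773/ 133906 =629307.53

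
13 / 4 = 3.25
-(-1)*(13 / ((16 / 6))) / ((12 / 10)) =65 / 16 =4.06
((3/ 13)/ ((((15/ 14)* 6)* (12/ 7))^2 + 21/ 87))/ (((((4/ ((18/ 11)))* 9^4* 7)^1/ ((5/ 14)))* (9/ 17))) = 0.00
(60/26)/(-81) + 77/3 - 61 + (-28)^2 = 748.64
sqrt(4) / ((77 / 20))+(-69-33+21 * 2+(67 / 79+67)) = 50900 / 6083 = 8.37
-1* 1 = -1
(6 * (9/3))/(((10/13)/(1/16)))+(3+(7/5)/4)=77/16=4.81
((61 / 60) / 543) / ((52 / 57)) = 1159 / 564720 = 0.00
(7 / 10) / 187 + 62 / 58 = 58173 / 54230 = 1.07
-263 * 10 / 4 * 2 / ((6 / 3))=-1315 / 2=-657.50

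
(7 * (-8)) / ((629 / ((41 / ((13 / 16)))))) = -36736 / 8177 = -4.49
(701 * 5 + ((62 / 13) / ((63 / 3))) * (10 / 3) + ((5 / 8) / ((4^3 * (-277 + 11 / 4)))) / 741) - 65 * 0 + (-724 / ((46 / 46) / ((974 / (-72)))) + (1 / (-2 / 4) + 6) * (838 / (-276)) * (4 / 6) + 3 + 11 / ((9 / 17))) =223059008711131 / 16751769216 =13315.55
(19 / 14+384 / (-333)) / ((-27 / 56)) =-1268 / 2997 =-0.42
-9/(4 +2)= -3/2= -1.50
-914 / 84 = -457 / 42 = -10.88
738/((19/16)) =11808/19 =621.47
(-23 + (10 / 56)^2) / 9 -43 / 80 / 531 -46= -48.55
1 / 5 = 0.20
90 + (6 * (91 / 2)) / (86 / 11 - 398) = 383277 / 4292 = 89.30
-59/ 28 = -2.11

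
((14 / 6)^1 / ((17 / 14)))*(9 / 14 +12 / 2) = 217 / 17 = 12.76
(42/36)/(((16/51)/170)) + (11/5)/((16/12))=50707/80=633.84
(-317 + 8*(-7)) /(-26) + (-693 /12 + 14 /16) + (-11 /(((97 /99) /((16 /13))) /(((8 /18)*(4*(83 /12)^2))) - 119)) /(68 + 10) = -147253081139 /3462524808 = -42.53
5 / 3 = 1.67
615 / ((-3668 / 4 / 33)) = -20295 / 917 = -22.13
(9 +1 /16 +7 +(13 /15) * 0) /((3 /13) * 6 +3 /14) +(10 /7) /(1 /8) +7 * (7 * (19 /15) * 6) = 32092897 /81480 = 393.87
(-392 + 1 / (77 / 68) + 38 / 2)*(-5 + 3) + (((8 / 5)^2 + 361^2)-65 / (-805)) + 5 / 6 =34818402239 / 265650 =131068.71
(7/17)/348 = 7/5916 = 0.00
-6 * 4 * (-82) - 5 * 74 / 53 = 103934 / 53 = 1961.02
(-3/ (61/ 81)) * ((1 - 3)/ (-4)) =-243/ 122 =-1.99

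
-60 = -60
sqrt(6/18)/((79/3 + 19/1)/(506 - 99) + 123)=407 * sqrt(3)/150319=0.00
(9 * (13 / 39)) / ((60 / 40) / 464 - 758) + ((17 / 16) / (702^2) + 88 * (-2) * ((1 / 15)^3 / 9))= -6759568313383 / 693297364968000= -0.01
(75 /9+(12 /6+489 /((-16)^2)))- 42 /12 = 6715 /768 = 8.74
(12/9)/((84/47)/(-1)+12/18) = -94/79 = -1.19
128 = 128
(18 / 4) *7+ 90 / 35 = 477 / 14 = 34.07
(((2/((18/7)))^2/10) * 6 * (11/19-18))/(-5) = 16219/12825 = 1.26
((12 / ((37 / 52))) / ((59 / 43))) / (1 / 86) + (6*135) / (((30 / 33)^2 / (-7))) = -126693561 / 21830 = -5803.64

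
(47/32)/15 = 47/480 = 0.10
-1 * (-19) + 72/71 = 1421/71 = 20.01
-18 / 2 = -9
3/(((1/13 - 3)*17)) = -39/646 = -0.06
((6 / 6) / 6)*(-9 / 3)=-0.50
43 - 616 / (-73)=3755 / 73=51.44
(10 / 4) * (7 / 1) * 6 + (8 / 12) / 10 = 1576 / 15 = 105.07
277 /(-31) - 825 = -25852 /31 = -833.94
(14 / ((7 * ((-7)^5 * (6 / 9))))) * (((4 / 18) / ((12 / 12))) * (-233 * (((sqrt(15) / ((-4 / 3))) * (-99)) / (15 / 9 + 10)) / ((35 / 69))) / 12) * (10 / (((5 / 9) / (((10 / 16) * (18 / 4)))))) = 128921463 * sqrt(15) / 263533760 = 1.89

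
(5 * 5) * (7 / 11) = 175 / 11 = 15.91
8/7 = 1.14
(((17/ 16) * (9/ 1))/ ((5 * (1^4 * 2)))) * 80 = 153/ 2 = 76.50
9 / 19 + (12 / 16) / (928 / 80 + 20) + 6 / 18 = 29927 / 36024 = 0.83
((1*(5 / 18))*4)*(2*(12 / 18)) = 40 / 27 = 1.48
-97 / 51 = -1.90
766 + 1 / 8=6129 / 8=766.12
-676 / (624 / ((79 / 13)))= -79 / 12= -6.58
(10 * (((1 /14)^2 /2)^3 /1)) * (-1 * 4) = -5 /7529536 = -0.00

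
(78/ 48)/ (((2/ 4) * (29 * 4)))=0.03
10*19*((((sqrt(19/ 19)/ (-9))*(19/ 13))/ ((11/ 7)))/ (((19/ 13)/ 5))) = -6650/ 99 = -67.17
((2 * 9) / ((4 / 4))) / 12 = 3 / 2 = 1.50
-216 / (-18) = 12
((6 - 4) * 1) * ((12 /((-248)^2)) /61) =3 /468968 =0.00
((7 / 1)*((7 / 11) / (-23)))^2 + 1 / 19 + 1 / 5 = 1764311 / 6080855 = 0.29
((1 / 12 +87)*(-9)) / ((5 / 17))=-10659 / 4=-2664.75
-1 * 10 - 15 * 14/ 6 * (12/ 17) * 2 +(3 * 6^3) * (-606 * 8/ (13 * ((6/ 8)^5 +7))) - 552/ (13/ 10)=-33874.10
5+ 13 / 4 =33 / 4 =8.25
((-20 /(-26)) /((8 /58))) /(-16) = -145 /416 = -0.35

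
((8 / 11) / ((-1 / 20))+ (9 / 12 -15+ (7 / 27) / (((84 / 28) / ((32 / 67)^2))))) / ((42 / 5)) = -328840865 / 95992776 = -3.43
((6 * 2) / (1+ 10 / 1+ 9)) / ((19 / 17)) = 51 / 95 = 0.54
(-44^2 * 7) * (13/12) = -44044/3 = -14681.33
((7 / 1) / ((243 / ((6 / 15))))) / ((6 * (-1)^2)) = 0.00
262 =262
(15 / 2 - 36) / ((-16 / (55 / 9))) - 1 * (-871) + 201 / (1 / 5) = 181141 / 96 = 1886.89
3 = 3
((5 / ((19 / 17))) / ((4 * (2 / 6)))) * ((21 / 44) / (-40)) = -1071 / 26752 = -0.04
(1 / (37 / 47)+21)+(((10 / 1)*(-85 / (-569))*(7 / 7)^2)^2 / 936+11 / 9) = 65859023003 / 2803122738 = 23.49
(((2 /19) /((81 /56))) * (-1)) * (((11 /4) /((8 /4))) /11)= -14 /1539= -0.01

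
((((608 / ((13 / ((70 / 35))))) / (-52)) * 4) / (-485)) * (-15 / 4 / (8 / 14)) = -1596 / 16393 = -0.10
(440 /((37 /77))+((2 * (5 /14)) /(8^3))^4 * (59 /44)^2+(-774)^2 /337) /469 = 10727577409514095858838237 /1868021302783987947667456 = 5.74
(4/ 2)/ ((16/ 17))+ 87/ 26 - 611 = -62975/ 104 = -605.53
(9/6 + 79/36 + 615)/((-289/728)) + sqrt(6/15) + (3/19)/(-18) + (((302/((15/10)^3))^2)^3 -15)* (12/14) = sqrt(10)/5 + 624014919304483946787367/1418217270066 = 439999520860.68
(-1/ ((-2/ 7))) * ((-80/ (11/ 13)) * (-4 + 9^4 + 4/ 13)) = -23868600/ 11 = -2169872.73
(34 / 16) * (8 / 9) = 17 / 9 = 1.89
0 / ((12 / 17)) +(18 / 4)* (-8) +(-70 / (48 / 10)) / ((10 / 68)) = -811 / 6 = -135.17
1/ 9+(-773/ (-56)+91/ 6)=14657/ 504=29.08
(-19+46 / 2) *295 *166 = 195880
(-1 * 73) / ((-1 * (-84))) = -73 / 84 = -0.87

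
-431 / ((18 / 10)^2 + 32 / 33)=-355575 / 3473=-102.38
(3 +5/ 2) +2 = 15/ 2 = 7.50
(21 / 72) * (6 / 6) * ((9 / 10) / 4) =21 / 320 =0.07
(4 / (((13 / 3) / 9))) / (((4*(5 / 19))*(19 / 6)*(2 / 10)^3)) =4050 / 13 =311.54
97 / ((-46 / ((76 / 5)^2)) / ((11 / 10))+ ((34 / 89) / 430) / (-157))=-4628707437860 / 8637330653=-535.90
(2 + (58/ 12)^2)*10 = 4565/ 18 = 253.61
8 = 8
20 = 20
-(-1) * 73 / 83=0.88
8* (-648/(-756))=48/7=6.86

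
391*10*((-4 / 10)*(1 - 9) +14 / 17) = 15732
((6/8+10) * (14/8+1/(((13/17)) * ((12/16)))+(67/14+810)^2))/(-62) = -27276474961/236964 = -115108.10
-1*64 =-64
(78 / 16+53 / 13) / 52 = 931 / 5408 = 0.17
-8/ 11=-0.73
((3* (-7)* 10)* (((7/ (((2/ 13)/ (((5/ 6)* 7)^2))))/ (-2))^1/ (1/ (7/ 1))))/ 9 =27311375/ 216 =126441.55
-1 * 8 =-8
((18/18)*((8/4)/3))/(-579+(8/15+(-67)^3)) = -5/2260061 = -0.00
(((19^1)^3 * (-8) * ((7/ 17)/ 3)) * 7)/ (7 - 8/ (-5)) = -13443640/ 2193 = -6130.25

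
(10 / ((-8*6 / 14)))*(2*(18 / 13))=-105 / 13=-8.08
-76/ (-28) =19/ 7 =2.71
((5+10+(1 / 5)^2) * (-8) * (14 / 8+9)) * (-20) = 129344 / 5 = 25868.80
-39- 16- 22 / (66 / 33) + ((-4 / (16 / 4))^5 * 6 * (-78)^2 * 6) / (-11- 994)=151.93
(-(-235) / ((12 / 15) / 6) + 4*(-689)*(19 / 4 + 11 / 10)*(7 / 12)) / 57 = -50949 / 380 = -134.08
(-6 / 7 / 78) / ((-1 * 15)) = 1 / 1365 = 0.00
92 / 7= 13.14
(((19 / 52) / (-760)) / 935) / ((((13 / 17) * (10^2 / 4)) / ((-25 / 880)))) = 0.00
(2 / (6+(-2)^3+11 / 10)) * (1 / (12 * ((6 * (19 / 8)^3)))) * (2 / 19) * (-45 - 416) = 1180160 / 10556001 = 0.11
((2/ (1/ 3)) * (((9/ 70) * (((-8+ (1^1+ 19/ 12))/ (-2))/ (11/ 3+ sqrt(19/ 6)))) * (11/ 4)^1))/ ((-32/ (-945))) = 1146717/ 18944 -104247 * sqrt(114)/ 37888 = 31.15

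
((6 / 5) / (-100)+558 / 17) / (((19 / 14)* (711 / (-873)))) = -94685871 / 3189625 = -29.69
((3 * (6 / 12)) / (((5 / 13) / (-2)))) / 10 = -39 / 50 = -0.78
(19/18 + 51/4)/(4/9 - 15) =-0.95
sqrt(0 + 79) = sqrt(79) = 8.89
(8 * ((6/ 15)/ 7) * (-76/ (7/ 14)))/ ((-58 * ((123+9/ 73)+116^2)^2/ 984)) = 398523936/ 62335470612415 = 0.00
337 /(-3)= -337 /3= -112.33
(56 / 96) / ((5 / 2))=7 / 30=0.23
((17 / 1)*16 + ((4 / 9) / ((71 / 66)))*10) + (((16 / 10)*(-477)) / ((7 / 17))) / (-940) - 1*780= -879285466 / 1751925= -501.90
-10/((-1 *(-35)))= -2/7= -0.29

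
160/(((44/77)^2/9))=4410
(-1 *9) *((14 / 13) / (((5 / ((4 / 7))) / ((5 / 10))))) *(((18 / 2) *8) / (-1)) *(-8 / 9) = -2304 / 65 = -35.45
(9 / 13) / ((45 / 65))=1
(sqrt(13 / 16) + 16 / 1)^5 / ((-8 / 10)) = -86552705 / 64-422093645 * sqrt(13) / 4096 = -1723938.82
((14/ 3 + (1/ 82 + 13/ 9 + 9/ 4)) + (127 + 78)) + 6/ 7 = 2213429/ 10332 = 214.23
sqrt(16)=4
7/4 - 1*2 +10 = 39/4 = 9.75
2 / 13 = 0.15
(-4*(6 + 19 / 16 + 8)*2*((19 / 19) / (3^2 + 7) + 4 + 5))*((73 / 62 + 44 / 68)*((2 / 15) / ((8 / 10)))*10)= -112928175 / 33728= -3348.20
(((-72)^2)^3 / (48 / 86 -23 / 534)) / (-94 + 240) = 1599464831975424 / 863371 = 1852581140.64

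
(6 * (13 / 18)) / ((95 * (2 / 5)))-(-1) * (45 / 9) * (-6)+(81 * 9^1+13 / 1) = 81181 / 114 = 712.11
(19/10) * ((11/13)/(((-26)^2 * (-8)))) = -0.00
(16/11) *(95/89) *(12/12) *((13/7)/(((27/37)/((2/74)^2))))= 19760/6846147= 0.00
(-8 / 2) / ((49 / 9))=-0.73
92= 92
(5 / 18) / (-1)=-5 / 18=-0.28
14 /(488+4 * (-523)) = -0.01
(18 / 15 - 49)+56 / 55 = -2573 / 55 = -46.78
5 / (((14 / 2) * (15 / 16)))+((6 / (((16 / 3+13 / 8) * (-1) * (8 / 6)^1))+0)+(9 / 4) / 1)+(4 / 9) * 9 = 89291 / 14028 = 6.37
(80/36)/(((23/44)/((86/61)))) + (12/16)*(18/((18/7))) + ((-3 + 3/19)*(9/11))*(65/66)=1039647593/116117892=8.95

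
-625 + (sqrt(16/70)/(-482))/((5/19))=-625 -19 * sqrt(70)/42175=-625.00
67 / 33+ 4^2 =595 / 33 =18.03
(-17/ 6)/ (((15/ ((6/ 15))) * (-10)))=0.01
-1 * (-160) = 160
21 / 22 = 0.95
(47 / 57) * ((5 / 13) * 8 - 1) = 423 / 247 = 1.71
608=608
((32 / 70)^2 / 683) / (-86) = -128 / 35977025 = -0.00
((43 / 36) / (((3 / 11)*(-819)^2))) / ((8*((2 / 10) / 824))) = 243595 / 72442188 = 0.00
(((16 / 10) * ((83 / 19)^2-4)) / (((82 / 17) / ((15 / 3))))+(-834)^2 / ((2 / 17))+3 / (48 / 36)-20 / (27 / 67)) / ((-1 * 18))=-9450704810171 / 28773144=-328455.76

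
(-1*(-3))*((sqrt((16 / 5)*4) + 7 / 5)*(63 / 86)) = 1323 / 430 + 756*sqrt(5) / 215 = 10.94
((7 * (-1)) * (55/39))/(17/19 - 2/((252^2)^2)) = -4916604147840/445619760521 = -11.03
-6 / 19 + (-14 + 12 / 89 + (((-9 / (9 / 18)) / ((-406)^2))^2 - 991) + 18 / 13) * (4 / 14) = -150009286352957817 / 522635790507922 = -287.02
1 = 1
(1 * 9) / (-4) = -9 / 4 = -2.25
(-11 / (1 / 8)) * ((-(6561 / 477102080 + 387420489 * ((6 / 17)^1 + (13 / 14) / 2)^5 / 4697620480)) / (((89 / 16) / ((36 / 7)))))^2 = -1794827993164166890723893103805787612639800702091 / 26377780180142785119201594293232363168798133452800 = -0.07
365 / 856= 0.43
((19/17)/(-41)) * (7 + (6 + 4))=-19/41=-0.46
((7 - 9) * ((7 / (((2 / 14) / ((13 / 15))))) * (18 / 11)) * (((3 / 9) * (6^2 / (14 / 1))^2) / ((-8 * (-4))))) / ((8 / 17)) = -17901 / 880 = -20.34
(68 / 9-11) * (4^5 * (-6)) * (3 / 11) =63488 / 11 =5771.64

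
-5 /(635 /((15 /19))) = -15 /2413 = -0.01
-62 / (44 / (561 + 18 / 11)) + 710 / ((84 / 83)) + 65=-66722 / 2541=-26.26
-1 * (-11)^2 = -121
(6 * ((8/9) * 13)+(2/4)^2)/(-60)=-167/144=-1.16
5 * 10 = 50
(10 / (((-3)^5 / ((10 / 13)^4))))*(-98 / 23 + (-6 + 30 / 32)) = 21443750 / 159627429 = 0.13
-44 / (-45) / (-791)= -44 / 35595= -0.00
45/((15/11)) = 33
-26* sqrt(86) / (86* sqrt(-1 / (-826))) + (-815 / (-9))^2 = 664225 / 81- 26* sqrt(17759) / 43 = 8119.73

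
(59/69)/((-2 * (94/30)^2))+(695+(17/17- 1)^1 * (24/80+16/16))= 70617305/101614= 694.96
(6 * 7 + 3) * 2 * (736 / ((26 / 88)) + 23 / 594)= 224200.41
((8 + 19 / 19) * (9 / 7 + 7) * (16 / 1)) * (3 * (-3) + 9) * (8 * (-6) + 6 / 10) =0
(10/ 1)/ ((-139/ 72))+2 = -442/ 139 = -3.18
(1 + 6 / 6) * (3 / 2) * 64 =192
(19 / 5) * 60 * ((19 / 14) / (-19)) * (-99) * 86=970596 / 7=138656.57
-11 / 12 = -0.92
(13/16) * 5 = 65/16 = 4.06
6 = 6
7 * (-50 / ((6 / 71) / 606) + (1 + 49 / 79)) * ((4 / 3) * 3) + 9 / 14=-11103525513 / 1106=-10039353.99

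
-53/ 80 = -0.66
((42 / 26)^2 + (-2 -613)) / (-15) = 34498 / 845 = 40.83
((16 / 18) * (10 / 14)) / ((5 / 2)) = 16 / 63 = 0.25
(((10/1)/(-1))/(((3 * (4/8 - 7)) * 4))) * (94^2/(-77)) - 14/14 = -47183/3003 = -15.71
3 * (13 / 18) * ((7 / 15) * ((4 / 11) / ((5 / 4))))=728 / 2475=0.29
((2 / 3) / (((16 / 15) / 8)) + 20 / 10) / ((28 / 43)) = 43 / 4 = 10.75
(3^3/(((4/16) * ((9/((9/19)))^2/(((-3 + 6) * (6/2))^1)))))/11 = 0.24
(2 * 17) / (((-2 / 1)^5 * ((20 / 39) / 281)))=-186303 / 320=-582.20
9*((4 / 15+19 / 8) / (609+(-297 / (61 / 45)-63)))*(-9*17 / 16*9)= -1566297 / 250240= -6.26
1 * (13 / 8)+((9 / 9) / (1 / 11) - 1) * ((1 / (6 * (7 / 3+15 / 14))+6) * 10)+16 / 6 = 2090729 / 3432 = 609.19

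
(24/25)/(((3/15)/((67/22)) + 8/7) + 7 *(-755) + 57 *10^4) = 11256/6621297545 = 0.00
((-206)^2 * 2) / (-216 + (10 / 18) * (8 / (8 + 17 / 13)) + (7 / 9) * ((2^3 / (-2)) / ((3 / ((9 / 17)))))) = -392808834 / 1000033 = -392.80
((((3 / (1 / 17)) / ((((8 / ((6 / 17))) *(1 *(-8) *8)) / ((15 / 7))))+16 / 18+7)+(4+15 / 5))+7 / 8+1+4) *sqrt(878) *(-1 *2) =-333665 *sqrt(878) / 8064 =-1226.05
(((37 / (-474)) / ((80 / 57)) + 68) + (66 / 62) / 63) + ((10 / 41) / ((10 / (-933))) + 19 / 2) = 18456119347 / 337374240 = 54.71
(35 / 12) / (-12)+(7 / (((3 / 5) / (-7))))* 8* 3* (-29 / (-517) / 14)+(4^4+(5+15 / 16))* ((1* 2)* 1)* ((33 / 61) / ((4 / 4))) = 1250280883 / 4541328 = 275.31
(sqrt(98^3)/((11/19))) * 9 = 117306 * sqrt(2)/11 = 15081.43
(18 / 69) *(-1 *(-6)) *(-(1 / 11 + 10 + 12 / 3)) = -5580 / 253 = -22.06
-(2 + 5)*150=-1050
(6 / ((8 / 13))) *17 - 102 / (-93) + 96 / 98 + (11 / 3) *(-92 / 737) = 204403321 / 1221276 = 167.37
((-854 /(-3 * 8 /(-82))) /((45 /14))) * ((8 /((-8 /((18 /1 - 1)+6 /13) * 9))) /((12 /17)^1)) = 472916591 /189540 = 2495.08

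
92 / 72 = 23 / 18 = 1.28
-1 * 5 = -5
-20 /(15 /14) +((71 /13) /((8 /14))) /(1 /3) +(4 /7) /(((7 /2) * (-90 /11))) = 1145047 /114660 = 9.99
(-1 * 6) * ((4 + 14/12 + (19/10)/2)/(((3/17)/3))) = -6239/10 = -623.90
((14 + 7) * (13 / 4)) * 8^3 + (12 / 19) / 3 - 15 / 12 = 34942.96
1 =1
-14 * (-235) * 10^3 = 3290000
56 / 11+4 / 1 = 100 / 11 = 9.09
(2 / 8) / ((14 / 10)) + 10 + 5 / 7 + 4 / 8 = 319 / 28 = 11.39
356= 356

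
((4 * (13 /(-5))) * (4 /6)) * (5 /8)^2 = -65 /24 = -2.71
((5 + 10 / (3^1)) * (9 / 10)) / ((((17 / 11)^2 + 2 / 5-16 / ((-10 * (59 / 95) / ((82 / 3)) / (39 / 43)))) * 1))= 7674425 / 68206186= 0.11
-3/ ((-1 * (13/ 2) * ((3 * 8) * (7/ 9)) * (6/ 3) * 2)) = 9/ 1456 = 0.01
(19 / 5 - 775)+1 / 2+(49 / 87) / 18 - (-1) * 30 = -2899718 / 3915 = -740.67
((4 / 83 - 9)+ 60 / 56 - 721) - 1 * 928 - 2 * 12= -1953183 / 1162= -1680.88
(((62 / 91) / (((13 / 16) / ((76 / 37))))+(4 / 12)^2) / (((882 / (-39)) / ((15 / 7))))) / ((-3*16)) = 3611495 / 997817184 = 0.00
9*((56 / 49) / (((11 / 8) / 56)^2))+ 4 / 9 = 18579940 / 1089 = 17061.47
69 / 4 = 17.25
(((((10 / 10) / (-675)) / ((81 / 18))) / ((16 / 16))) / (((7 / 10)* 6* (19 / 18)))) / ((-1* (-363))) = -0.00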